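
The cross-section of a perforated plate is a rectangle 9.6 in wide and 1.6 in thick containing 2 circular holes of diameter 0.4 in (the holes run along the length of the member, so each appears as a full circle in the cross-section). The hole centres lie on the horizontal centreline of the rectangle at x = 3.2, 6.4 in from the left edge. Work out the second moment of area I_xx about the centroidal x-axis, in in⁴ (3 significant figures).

Decompose the section into non-overlapping parts with the origin at the bottom-left of its bounding rectangle.
Plate: 9.6 × 1.6, A = 15.36 in², y = 0.8 in, Ī = 3.2768 in⁴.
Hole 1 (subtracted): ⌀0.4, A = 0.12566 in², y = 0.8 in, Ī = 0.0012566 in⁴.
Hole 2 (subtracted): ⌀0.4, A = 0.12566 in², y = 0.8 in, Ī = 0.0012566 in⁴.
By symmetry the centroid is at mid-height, ȳ = 0.8 in.
All pieces are centred on the centroidal x-axis, so I = ΣĪ (holes subtracted) = 3.2743 in⁴.

I_xx ≈ 3.27 in⁴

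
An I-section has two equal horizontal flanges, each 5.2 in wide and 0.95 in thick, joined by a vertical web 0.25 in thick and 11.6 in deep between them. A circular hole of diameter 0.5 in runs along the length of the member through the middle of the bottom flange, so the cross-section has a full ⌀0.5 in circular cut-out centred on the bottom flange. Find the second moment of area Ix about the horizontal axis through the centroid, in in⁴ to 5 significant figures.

Break the section into simple shapes (no overlaps), measuring from the bottom-left corner of the bounding box.
Bottom flange: 5.2 × 0.95, A = 4.94 in², y = 0.475 in, Ī = 0.3715292 in⁴.
Web: 0.25 × 11.6, A = 2.9 in², y = 6.75 in, Ī = 32.51867 in⁴.
Top flange: 5.2 × 0.95, A = 4.94 in², y = 13.025 in, Ī = 0.3715292 in⁴.
Hole (subtracted): ⌀0.5, A = 0.1963495 in², y = 0.475 in, Ī = 0.003067962 in⁴.
Centroid: ȳ = ΣA·y / ΣA = 6.847912 in.
Transfer each piece to the horizontal axis through the centroid using Ī + A·d² with d = y − 6.847912:
  bottom flange: d = -6.372912 in → contributes +201.0047 in⁴
  web: d = -0.09791224 in → contributes +32.54647 in⁴
  top flange: d = 6.177088 in → contributes +188.8642 in⁴
  hole: d = -6.372912 in → contributes −7.97761 in⁴
Total I = 414.4378 in⁴.

Ix ≈ 414.44 in⁴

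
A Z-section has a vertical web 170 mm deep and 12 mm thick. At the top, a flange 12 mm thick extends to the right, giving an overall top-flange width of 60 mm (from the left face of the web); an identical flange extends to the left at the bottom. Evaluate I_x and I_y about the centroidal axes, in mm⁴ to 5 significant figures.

I_x ≈ 1.2116 × 10⁷ mm⁴, I_y ≈ 1.2825 × 10⁶ mm⁴

Treat the section as a set of non-overlapping primitives; coordinates are from the bounding-box lower-left.
Web: 12 × 170, A = 2 040 mm², y = 85 mm, Ī = 4 913 000 mm⁴.
Top flange (beyond web): 48 × 12, A = 576 mm², y = 164 mm, Ī = 6 912 mm⁴.
Bottom flange (beyond web): 48 × 12, A = 576 mm², y = 6 mm, Ī = 6 912 mm⁴.
Centroid: ȳ = ΣA·y / ΣA = 85 mm.
Transfer each piece to the centroidal x-axis using Ī + A·d² with d = y − 85:
  web: d = 0 mm → contributes +4 913 000 mm⁴
  top flange (beyond web): d = 79 mm → contributes +3 601 728 mm⁴
  bottom flange (beyond web): d = -79 mm → contributes +3 601 728 mm⁴
Total I = 12 116 456 mm⁴.
For the y-axis: x̄ = 54 mm.
Repeating about the centroidal y-axis gives I_y = 1 282 464 mm⁴.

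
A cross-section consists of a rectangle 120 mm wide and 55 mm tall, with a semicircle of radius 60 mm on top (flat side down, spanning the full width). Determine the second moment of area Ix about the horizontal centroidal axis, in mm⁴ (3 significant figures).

Ix ≈ 1.16 × 10⁷ mm⁴

Decompose the section into non-overlapping parts with the origin at the bottom-left of its bounding rectangle.
Rectangular body: 120 × 55, A = 6 600 mm², y = 27.5 mm, Ī = 1 663 750 mm⁴.
Semicircular cap: semicircle r = 60, A = 5654.9 mm², y = 80.465 mm, Ī = 1 422 450 mm⁴.
Centroid: ȳ = ΣA·y / ΣA = 51.94 mm.
Transfer each piece to the horizontal centroidal axis using Ī + A·d² with d = y − 51.94:
  rectangular body: d = -24.44 mm → contributes +5 606 017 mm⁴
  semicircular cap: d = 28.525 mm → contributes +6 023 613 mm⁴
Total I = 11 629 630 mm⁴.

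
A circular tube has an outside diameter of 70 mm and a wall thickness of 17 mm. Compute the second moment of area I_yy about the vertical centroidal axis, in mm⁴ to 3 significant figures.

I_yy ≈ 1.10 × 10⁶ mm⁴

Break the section into simple shapes (no overlaps), measuring from the bottom-left corner of the bounding box.
Outer circle: ⌀70, A = 3848.5 mm², x = 35 mm, Ī = 1 178 588 mm⁴.
Bore (subtracted): ⌀36, A = 1017.9 mm², x = 35 mm, Ī = 82 448 mm⁴.
By symmetry the centroid is at mid-width, x̄ = 35 mm.
All pieces are centred on the vertical centroidal axis, so I = ΣĪ (holes subtracted) = 1 096 140 mm⁴.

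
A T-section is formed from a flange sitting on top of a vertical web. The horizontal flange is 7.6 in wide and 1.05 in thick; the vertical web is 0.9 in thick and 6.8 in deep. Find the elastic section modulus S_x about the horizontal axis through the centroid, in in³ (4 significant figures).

S_x ≈ 13.82 in³

Decompose the section into non-overlapping parts with the origin at the bottom-left of its bounding rectangle.
Flange: 7.6 × 1.05, A = 7.98 in², y = 7.325 in, Ī = 0.733163 in⁴.
Web: 0.9 × 6.8, A = 6.12 in², y = 3.4 in, Ī = 23.5824 in⁴.
Centroid: ȳ = ΣA·y / ΣA = 5.62138 in.
Transfer each piece to the horizontal axis through the centroid using Ī + A·d² with d = y − 5.62138:
  flange: d = 1.70362 in → contributes +23.8936 in⁴
  web: d = -2.22138 in → contributes +53.7818 in⁴
Total I = 77.6754 in⁴.
Extreme fibre distance c = 5.62138 in; S = I/c = 13.8178 in³.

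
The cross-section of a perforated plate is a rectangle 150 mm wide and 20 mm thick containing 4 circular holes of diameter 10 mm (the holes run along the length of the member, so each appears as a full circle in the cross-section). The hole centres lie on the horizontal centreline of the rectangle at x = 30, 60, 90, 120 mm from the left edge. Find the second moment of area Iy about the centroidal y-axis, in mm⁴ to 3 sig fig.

Iy ≈ 5.27 × 10⁶ mm⁴

Decompose the section into non-overlapping parts with the origin at the bottom-left of its bounding rectangle.
Plate: 150 × 20, A = 3 000 mm², x = 75 mm, Ī = 5 625 000 mm⁴.
Hole 1 (subtracted): ⌀10, A = 78.54 mm², x = 30 mm, Ī = 490.87 mm⁴.
Hole 2 (subtracted): ⌀10, A = 78.54 mm², x = 60 mm, Ī = 490.87 mm⁴.
Hole 3 (subtracted): ⌀10, A = 78.54 mm², x = 90 mm, Ī = 490.87 mm⁴.
Hole 4 (subtracted): ⌀10, A = 78.54 mm², x = 120 mm, Ī = 490.87 mm⁴.
By symmetry the centroid is at mid-width, x̄ = 75 mm.
Transfer each piece to the centroidal y-axis using Ī + A·d² with d = x − 75:
  plate: d = 0 mm → contributes +5 625 000 mm⁴
  hole 1: d = -45 mm → contributes −159 534 mm⁴
  hole 2: d = -15 mm → contributes −18 162 mm⁴
  hole 3: d = 15 mm → contributes −18 162 mm⁴
  hole 4: d = 45 mm → contributes −159 534 mm⁴
Total I = 5 269 607 mm⁴.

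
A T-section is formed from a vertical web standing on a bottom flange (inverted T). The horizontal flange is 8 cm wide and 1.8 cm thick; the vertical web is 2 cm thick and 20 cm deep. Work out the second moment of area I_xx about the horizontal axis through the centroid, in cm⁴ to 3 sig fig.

Split into non-overlapping primitives; take the origin at the lower-left of the bounding box.
Flange: 8 × 1.8, A = 14.4 cm², y = 0.9 cm, Ī = 3.888 cm⁴.
Web: 2 × 20, A = 40 cm², y = 11.8 cm, Ī = 1333.3 cm⁴.
Centroid: ȳ = ΣA·y / ΣA = 8.9147 cm.
Transfer each piece to the horizontal axis through the centroid using Ī + A·d² with d = y − 8.9147:
  flange: d = -8.0147 cm → contributes +928.88 cm⁴
  web: d = 2.8853 cm → contributes +1666.3 cm⁴
Total I = 2595.2 cm⁴.

I_xx ≈ 2600 cm⁴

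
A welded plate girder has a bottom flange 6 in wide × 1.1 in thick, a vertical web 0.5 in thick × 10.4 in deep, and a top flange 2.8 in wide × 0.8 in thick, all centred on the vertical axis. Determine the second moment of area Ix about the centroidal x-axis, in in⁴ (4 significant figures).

Ix ≈ 290.1 in⁴

Split into non-overlapping primitives; take the origin at the lower-left of the bounding box.
Bottom plate: 6 × 1.1, A = 6.6 in², y = 0.55 in, Ī = 0.6655 in⁴.
Web plate: 0.5 × 10.4, A = 5.2 in², y = 6.3 in, Ī = 46.8693 in⁴.
Top plate: 2.8 × 0.8, A = 2.24 in², y = 11.9 in, Ī = 0.119467 in⁴.
Centroid: ȳ = ΣA·y / ΣA = 4.49046 in.
Transfer each piece to the centroidal x-axis using Ī + A·d² with d = y − 4.49046:
  bottom plate: d = -3.94046 in → contributes +103.145 in⁴
  web plate: d = 1.80954 in → contributes +63.8965 in⁴
  top plate: d = 7.40954 in → contributes +123.098 in⁴
Total I = 290.14 in⁴.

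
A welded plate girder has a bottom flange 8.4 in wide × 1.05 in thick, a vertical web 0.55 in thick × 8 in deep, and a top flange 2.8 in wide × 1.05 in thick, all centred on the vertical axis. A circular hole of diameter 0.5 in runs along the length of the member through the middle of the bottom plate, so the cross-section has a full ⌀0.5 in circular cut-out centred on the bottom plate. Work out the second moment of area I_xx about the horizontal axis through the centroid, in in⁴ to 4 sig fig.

Decompose the section into non-overlapping parts with the origin at the bottom-left of its bounding rectangle.
Bottom plate: 8.4 × 1.05, A = 8.82 in², y = 0.525 in, Ī = 0.810338 in⁴.
Web plate: 0.55 × 8, A = 4.4 in², y = 5.05 in, Ī = 23.4667 in⁴.
Top plate: 2.8 × 1.05, A = 2.94 in², y = 9.575 in, Ī = 0.270113 in⁴.
Hole (subtracted): ⌀0.5, A = 0.19635 in², y = 0.525 in, Ī = 0.00306796 in⁴.
Centroid: ȳ = ΣA·y / ΣA = 3.43893 in.
Transfer each piece to the horizontal axis through the centroid using Ī + A·d² with d = y − 3.43893:
  bottom plate: d = -2.91393 in → contributes +75.701 in⁴
  web plate: d = 1.61107 in → contributes +34.887 in⁴
  top plate: d = 6.13607 in → contributes +110.965 in⁴
  hole: d = -2.91393 in → contributes −1.67027 in⁴
Total I = 219.883 in⁴.

I_xx ≈ 219.9 in⁴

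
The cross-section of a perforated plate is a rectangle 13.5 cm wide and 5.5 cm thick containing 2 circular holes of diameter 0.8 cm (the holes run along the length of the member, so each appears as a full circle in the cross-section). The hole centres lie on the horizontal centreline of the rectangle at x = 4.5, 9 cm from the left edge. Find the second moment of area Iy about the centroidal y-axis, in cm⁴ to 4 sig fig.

Treat the section as a set of non-overlapping primitives; coordinates are from the bounding-box lower-left.
Plate: 13.5 × 5.5, A = 74.25 cm², x = 6.75 cm, Ī = 1127.67 cm⁴.
Hole 1 (subtracted): ⌀0.8, A = 0.502655 cm², x = 4.5 cm, Ī = 0.0201062 cm⁴.
Hole 2 (subtracted): ⌀0.8, A = 0.502655 cm², x = 9 cm, Ī = 0.0201062 cm⁴.
By symmetry the centroid is at mid-width, x̄ = 6.75 cm.
Transfer each piece to the centroidal y-axis using Ī + A·d² with d = x − 6.75:
  plate: d = 0 cm → contributes +1127.67 cm⁴
  hole 1: d = -2.25 cm → contributes −2.5648 cm⁴
  hole 2: d = 2.25 cm → contributes −2.5648 cm⁴
Total I = 1122.54 cm⁴.

Iy ≈ 1123 cm⁴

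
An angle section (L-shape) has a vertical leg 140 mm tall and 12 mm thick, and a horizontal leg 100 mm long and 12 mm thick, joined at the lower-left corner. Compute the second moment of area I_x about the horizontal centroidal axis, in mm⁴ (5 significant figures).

I_x ≈ 5.4126 × 10⁶ mm⁴

Decompose the section into non-overlapping parts with the origin at the bottom-left of its bounding rectangle.
Vertical leg: 12 × 140, A = 1 680 mm², y = 70 mm, Ī = 2 744 000 mm⁴.
Horizontal leg (remainder): 88 × 12, A = 1 056 mm², y = 6 mm, Ī = 12 672 mm⁴.
Centroid: ȳ = ΣA·y / ΣA = 45.29825 mm.
Transfer each piece to the horizontal centroidal axis using Ī + A·d² with d = y − 45.29825:
  vertical leg: d = 24.70175 mm → contributes +3 769 097 mm⁴
  horizontal leg (remainder): d = -39.29825 mm → contributes +1 643 508 mm⁴
Total I = 5 412 605 mm⁴.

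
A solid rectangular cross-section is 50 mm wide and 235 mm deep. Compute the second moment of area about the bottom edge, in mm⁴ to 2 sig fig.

The section: 50 × 235, A = 11 750 mm², y = 117.5 mm, Ī = 54 074 479 mm⁴.
Transfer it to the base of the section using Ī + A·d² with d = y − 0:
  the section: d = 117.5 mm → contributes +216 297 917 mm⁴
Total I = 216 297 917 mm⁴.

I_base ≈ 2.2 × 10⁸ mm⁴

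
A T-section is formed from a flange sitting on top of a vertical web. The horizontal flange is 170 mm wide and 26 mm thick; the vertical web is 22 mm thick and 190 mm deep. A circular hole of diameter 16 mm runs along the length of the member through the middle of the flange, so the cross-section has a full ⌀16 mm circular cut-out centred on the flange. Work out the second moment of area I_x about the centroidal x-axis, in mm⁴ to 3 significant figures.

I_x ≈ 3.73 × 10⁷ mm⁴

Treat the section as a set of non-overlapping primitives; coordinates are from the bounding-box lower-left.
Flange: 170 × 26, A = 4 420 mm², y = 203 mm, Ī = 248 993 mm⁴.
Web: 22 × 190, A = 4 180 mm², y = 95 mm, Ī = 12 574 833 mm⁴.
Hole (subtracted): ⌀16, A = 201.06 mm², y = 203 mm, Ī = 3 217 mm⁴.
Centroid: ȳ = ΣA·y / ΣA = 149.25 mm.
Transfer each piece to the centroidal x-axis using Ī + A·d² with d = y − 149.25:
  flange: d = 53.75 mm → contributes +13 018 484 mm⁴
  web: d = -54.25 mm → contributes +24 876 992 mm⁴
  hole: d = 53.75 mm → contributes −584 090 mm⁴
Total I = 37 311 387 mm⁴.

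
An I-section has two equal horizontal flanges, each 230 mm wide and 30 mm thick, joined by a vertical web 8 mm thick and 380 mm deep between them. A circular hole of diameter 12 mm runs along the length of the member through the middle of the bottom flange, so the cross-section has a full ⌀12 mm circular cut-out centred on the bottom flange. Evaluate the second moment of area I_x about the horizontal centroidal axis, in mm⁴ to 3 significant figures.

I_x ≈ 6.13 × 10⁸ mm⁴

Treat the section as a set of non-overlapping primitives; coordinates are from the bounding-box lower-left.
Bottom flange: 230 × 30, A = 6 900 mm², y = 15 mm, Ī = 517 500 mm⁴.
Web: 8 × 380, A = 3 040 mm², y = 220 mm, Ī = 36 581 333 mm⁴.
Top flange: 230 × 30, A = 6 900 mm², y = 425 mm, Ī = 517 500 mm⁴.
Hole (subtracted): ⌀12, A = 113.1 mm², y = 15 mm, Ī = 1017.9 mm⁴.
Centroid: ȳ = ΣA·y / ΣA = 221.39 mm.
Transfer each piece to the horizontal centroidal axis using Ī + A·d² with d = y − 221.39:
  bottom flange: d = -206.39 mm → contributes +294 424 499 mm⁴
  web: d = -1.3861 mm → contributes +36 587 174 mm⁴
  top flange: d = 203.61 mm → contributes +286 582 014 mm⁴
  hole: d = -206.39 mm → contributes −4 818 423 mm⁴
Total I = 612 775 264 mm⁴.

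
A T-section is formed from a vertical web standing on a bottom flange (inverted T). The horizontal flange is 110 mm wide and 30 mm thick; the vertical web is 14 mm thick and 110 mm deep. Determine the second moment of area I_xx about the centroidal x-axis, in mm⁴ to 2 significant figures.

I_xx ≈ 6.9 × 10⁶ mm⁴

Split into non-overlapping primitives; take the origin at the lower-left of the bounding box.
Flange: 110 × 30, A = 3 300 mm², y = 15 mm, Ī = 247 500 mm⁴.
Web: 14 × 110, A = 1 540 mm², y = 85 mm, Ī = 1 552 833 mm⁴.
Centroid: ȳ = ΣA·y / ΣA = 37.27 mm.
Transfer each piece to the centroidal x-axis using Ī + A·d² with d = y − 37.27:
  flange: d = -22.27 mm → contributes +1 884 545 mm⁴
  web: d = 47.73 mm → contributes +5 060 788 mm⁴
Total I = 6 945 333 mm⁴.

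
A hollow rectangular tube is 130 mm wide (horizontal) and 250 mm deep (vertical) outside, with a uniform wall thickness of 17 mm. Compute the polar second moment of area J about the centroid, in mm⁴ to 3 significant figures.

J ≈ 1.18 × 10⁸ mm⁴

Decompose the section into non-overlapping parts with the origin at the bottom-left of its bounding rectangle.
Outer rectangle: 130 × 250, A = 32 500 mm², y = 125 mm, Ī = 169 270 833 mm⁴.
Inner void (subtracted): 96 × 216, A = 20 736 mm², y = 125 mm, Ī = 80 621 568 mm⁴.
By symmetry the centroid is at mid-height, ȳ = 125 mm.
All pieces are centred on the centroidal x-axis, so I = ΣĪ (holes subtracted) = 88 649 265 mm⁴.
Repeating about the centroidal y-axis gives I_y = 29 845 585 mm⁴.
Polar second moment: J = I_x + I_y = 118 494 851 mm⁴.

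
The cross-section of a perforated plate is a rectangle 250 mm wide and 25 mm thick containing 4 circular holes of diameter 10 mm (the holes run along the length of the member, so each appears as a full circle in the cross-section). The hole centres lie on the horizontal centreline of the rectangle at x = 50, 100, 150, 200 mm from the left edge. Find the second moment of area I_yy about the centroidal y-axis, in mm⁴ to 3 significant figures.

I_yy ≈ 3.16 × 10⁷ mm⁴

Decompose the section into non-overlapping parts with the origin at the bottom-left of its bounding rectangle.
Plate: 250 × 25, A = 6 250 mm², x = 125 mm, Ī = 32 552 083 mm⁴.
Hole 1 (subtracted): ⌀10, A = 78.54 mm², x = 50 mm, Ī = 490.87 mm⁴.
Hole 2 (subtracted): ⌀10, A = 78.54 mm², x = 100 mm, Ī = 490.87 mm⁴.
Hole 3 (subtracted): ⌀10, A = 78.54 mm², x = 150 mm, Ī = 490.87 mm⁴.
Hole 4 (subtracted): ⌀10, A = 78.54 mm², x = 200 mm, Ī = 490.87 mm⁴.
By symmetry the centroid is at mid-width, x̄ = 125 mm.
Transfer each piece to the centroidal y-axis using Ī + A·d² with d = x − 125:
  plate: d = 0 mm → contributes +32 552 083 mm⁴
  hole 1: d = -75 mm → contributes −442 277 mm⁴
  hole 2: d = -25 mm → contributes −49 578 mm⁴
  hole 3: d = 25 mm → contributes −49 578 mm⁴
  hole 4: d = 75 mm → contributes −442 277 mm⁴
Total I = 31 568 372 mm⁴.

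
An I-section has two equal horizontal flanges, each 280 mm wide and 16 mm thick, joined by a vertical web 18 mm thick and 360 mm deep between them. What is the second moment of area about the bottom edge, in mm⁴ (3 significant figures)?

I_base ≈ 9.80 × 10⁸ mm⁴

Break the section into simple shapes (no overlaps), measuring from the bottom-left corner of the bounding box.
Bottom flange: 280 × 16, A = 4 480 mm², y = 8 mm, Ī = 95 573 mm⁴.
Web: 18 × 360, A = 6 480 mm², y = 196 mm, Ī = 69 984 000 mm⁴.
Top flange: 280 × 16, A = 4 480 mm², y = 384 mm, Ī = 95 573 mm⁴.
Transfer each piece to the base of the section using Ī + A·d² with d = y − 0:
  bottom flange: d = 8 mm → contributes +382 293 mm⁴
  web: d = 196 mm → contributes +318 919 680 mm⁴
  top flange: d = 384 mm → contributes +660 698 453 mm⁴
Total I = 980 000 427 mm⁴.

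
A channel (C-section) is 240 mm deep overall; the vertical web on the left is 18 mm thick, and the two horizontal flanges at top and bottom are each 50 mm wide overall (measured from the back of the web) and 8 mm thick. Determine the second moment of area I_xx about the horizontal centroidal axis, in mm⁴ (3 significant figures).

Treat the section as a set of non-overlapping primitives; coordinates are from the bounding-box lower-left.
Web: 18 × 240, A = 4 320 mm², y = 120 mm, Ī = 20 736 000 mm⁴.
Top flange (beyond web): 32 × 8, A = 256 mm², y = 236 mm, Ī = 1365.3 mm⁴.
Bottom flange (beyond web): 32 × 8, A = 256 mm², y = 4 mm, Ī = 1365.3 mm⁴.
By symmetry the centroid is at mid-height, ȳ = 120 mm.
Transfer each piece to the horizontal centroidal axis using Ī + A·d² with d = y − 120:
  web: d = 0 mm → contributes +20 736 000 mm⁴
  top flange (beyond web): d = 116 mm → contributes +3 446 101 mm⁴
  bottom flange (beyond web): d = -116 mm → contributes +3 446 101 mm⁴
Total I = 27 628 203 mm⁴.

I_xx ≈ 2.76 × 10⁷ mm⁴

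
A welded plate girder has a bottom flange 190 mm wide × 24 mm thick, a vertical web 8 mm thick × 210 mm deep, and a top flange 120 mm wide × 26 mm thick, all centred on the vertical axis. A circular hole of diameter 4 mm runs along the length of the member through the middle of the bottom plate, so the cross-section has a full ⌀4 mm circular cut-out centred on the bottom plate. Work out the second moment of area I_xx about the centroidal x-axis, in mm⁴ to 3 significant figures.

I_xx ≈ 1.09 × 10⁸ mm⁴

Decompose the section into non-overlapping parts with the origin at the bottom-left of its bounding rectangle.
Bottom plate: 190 × 24, A = 4 560 mm², y = 12 mm, Ī = 218 880 mm⁴.
Web plate: 8 × 210, A = 1 680 mm², y = 129 mm, Ī = 6 174 000 mm⁴.
Top plate: 120 × 26, A = 3 120 mm², y = 247 mm, Ī = 175 760 mm⁴.
Hole (subtracted): ⌀4, A = 12.566 mm², y = 12 mm, Ī = 12.566 mm⁴.
Centroid: ȳ = ΣA·y / ΣA = 111.47 mm.
Transfer each piece to the centroidal x-axis using Ī + A·d² with d = y − 111.47:
  bottom plate: d = -99.467 mm → contributes +45 333 965 mm⁴
  web plate: d = 17.533 mm → contributes +6 690 450 mm⁴
  top plate: d = 135.53 mm → contributes +57 487 752 mm⁴
  hole: d = -99.467 mm → contributes −124 340 mm⁴
Total I = 109 387 827 mm⁴.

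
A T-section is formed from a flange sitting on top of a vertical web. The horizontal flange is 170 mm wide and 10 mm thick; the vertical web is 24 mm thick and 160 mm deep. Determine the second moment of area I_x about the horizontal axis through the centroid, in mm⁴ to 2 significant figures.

I_x ≈ 1.7 × 10⁷ mm⁴

Treat the section as a set of non-overlapping primitives; coordinates are from the bounding-box lower-left.
Flange: 170 × 10, A = 1 700 mm², y = 165 mm, Ī = 14 167 mm⁴.
Web: 24 × 160, A = 3 840 mm², y = 80 mm, Ī = 8 192 000 mm⁴.
Centroid: ȳ = ΣA·y / ΣA = 106.1 mm.
Transfer each piece to the horizontal axis through the centroid using Ī + A·d² with d = y − 106.1:
  flange: d = 58.92 mm → contributes +5 915 222 mm⁴
  web: d = -26.08 mm → contributes +10 804 446 mm⁴
Total I = 16 719 668 mm⁴.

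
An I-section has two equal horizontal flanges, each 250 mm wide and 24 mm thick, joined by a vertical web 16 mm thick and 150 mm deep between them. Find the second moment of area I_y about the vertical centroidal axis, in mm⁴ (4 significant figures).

Split into non-overlapping primitives; take the origin at the lower-left of the bounding box.
Bottom flange: 250 × 24, A = 6 000 mm², x = 125 mm, Ī = 31 250 000 mm⁴.
Web: 16 × 150, A = 2 400 mm², x = 125 mm, Ī = 51 200 mm⁴.
Top flange: 250 × 24, A = 6 000 mm², x = 125 mm, Ī = 31 250 000 mm⁴.
By symmetry the centroid is at mid-width, x̄ = 125 mm.
All pieces are centred on the vertical centroidal axis, so I = ΣĪ = 62 551 200 mm⁴.

I_y ≈ 6.255 × 10⁷ mm⁴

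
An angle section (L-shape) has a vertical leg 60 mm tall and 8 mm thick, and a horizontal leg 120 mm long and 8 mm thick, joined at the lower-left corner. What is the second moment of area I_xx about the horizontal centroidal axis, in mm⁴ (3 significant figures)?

I_xx ≈ 3.60 × 10⁵ mm⁴

Treat the section as a set of non-overlapping primitives; coordinates are from the bounding-box lower-left.
Vertical leg: 8 × 60, A = 480 mm², y = 30 mm, Ī = 144 000 mm⁴.
Horizontal leg (remainder): 112 × 8, A = 896 mm², y = 4 mm, Ī = 4778.7 mm⁴.
Centroid: ȳ = ΣA·y / ΣA = 13.07 mm.
Transfer each piece to the horizontal centroidal axis using Ī + A·d² with d = y − 13.07:
  vertical leg: d = 16.93 mm → contributes +281 584 mm⁴
  horizontal leg (remainder): d = -9.0698 mm → contributes +78 484 mm⁴
Total I = 360 068 mm⁴.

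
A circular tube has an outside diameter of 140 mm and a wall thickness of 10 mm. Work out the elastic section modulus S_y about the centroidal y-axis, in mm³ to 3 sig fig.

Split into non-overlapping primitives; take the origin at the lower-left of the bounding box.
Outer circle: ⌀140, A = 15 394 mm², x = 70 mm, Ī = 18 857 410 mm⁴.
Bore (subtracted): ⌀120, A = 11 310 mm², x = 70 mm, Ī = 10 178 760 mm⁴.
By symmetry the centroid is at mid-width, x̄ = 70 mm.
All pieces are centred on the centroidal y-axis, so I = ΣĪ (holes subtracted) = 8 678 650 mm⁴.
Extreme fibre distance c = 70 mm; S = I/c = 123 981 mm³.

S_y ≈ 1.24 × 10⁵ mm³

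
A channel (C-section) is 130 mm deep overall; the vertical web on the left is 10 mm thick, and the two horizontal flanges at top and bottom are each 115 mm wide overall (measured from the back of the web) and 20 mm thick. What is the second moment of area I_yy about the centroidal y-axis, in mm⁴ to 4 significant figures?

Decompose the section into non-overlapping parts with the origin at the bottom-left of its bounding rectangle.
Web: 10 × 130, A = 1 300 mm², x = 5 mm, Ī = 10833.3 mm⁴.
Top flange (beyond web): 105 × 20, A = 2 100 mm², x = 62.5 mm, Ī = 1 929 375 mm⁴.
Bottom flange (beyond web): 105 × 20, A = 2 100 mm², x = 62.5 mm, Ī = 1 929 375 mm⁴.
Centroid: x̄ = ΣA·x / ΣA = 48.9091 mm.
Transfer each piece to the centroidal y-axis using Ī + A·d² with d = x − 48.9091:
  web: d = -43.9091 mm → contributes +2 517 244 mm⁴
  top flange (beyond web): d = 13.5909 mm → contributes +2 317 272 mm⁴
  bottom flange (beyond web): d = 13.5909 mm → contributes +2 317 272 mm⁴
Total I = 7 151 788 mm⁴.

I_yy ≈ 7.152 × 10⁶ mm⁴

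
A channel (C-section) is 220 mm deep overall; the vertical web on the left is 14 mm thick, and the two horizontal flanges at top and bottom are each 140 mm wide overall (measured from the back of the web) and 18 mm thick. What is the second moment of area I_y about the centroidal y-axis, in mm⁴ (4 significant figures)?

Treat the section as a set of non-overlapping primitives; coordinates are from the bounding-box lower-left.
Web: 14 × 220, A = 3 080 mm², x = 7 mm, Ī = 50306.7 mm⁴.
Top flange (beyond web): 126 × 18, A = 2 268 mm², x = 77 mm, Ī = 3 000 564 mm⁴.
Bottom flange (beyond web): 126 × 18, A = 2 268 mm², x = 77 mm, Ī = 3 000 564 mm⁴.
Centroid: x̄ = ΣA·x / ΣA = 48.6912 mm.
Transfer each piece to the centroidal y-axis using Ī + A·d² with d = x − 48.6912:
  web: d = -41.6912 mm → contributes +5 403 822 mm⁴
  top flange (beyond web): d = 28.3088 mm → contributes +4 818 115 mm⁴
  bottom flange (beyond web): d = 28.3088 mm → contributes +4 818 115 mm⁴
Total I = 15 040 052 mm⁴.

I_y ≈ 1.504 × 10⁷ mm⁴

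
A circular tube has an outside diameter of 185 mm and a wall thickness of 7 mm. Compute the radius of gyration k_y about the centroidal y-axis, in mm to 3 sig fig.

k_y ≈ 63.0 mm

Treat the section as a set of non-overlapping primitives; coordinates are from the bounding-box lower-left.
Outer circle: ⌀185, A = 26 880 mm², x = 92.5 mm, Ī = 57 498 539 mm⁴.
Bore (subtracted): ⌀171, A = 22 966 mm², x = 92.5 mm, Ī = 41 971 485 mm⁴.
By symmetry the centroid is at mid-width, x̄ = 92.5 mm.
All pieces are centred on the centroidal y-axis, so I = ΣĪ (holes subtracted) = 15 527 054 mm⁴.
Radius of gyration: k = √(I/A) = √(15 527 054 / 3914.4) = 62.981 mm.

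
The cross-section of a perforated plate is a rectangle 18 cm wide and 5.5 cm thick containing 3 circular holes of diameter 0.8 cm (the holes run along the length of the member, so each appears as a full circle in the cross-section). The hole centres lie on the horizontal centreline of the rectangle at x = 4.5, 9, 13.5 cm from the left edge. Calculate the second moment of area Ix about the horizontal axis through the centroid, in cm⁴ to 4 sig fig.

Ix ≈ 249.5 cm⁴

Split into non-overlapping primitives; take the origin at the lower-left of the bounding box.
Plate: 18 × 5.5, A = 99 cm², y = 2.75 cm, Ī = 249.563 cm⁴.
Hole 1 (subtracted): ⌀0.8, A = 0.502655 cm², y = 2.75 cm, Ī = 0.0201062 cm⁴.
Hole 2 (subtracted): ⌀0.8, A = 0.502655 cm², y = 2.75 cm, Ī = 0.0201062 cm⁴.
Hole 3 (subtracted): ⌀0.8, A = 0.502655 cm², y = 2.75 cm, Ī = 0.0201062 cm⁴.
By symmetry the centroid is at mid-height, ȳ = 2.75 cm.
All pieces are centred on the horizontal axis through the centroid, so I = ΣĪ (holes subtracted) = 249.502 cm⁴.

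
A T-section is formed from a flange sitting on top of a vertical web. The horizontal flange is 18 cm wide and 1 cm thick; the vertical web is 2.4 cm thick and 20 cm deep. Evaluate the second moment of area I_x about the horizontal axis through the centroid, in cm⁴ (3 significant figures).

Break the section into simple shapes (no overlaps), measuring from the bottom-left corner of the bounding box.
Flange: 18 × 1, A = 18 cm², y = 20.5 cm, Ī = 1.5 cm⁴.
Web: 2.4 × 20, A = 48 cm², y = 10 cm, Ī = 1 600 cm⁴.
Centroid: ȳ = ΣA·y / ΣA = 12.864 cm.
Transfer each piece to the horizontal axis through the centroid using Ī + A·d² with d = y − 12.864:
  flange: d = 7.6364 cm → contributes +1051.2 cm⁴
  web: d = -2.8636 cm → contributes +1993.6 cm⁴
Total I = 3044.8 cm⁴.

I_x ≈ 3040 cm⁴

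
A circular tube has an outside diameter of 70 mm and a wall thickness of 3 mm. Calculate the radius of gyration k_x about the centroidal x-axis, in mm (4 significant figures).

k_x ≈ 23.71 mm

Treat the section as a set of non-overlapping primitives; coordinates are from the bounding-box lower-left.
Outer circle: ⌀70, A = 3848.45 mm², y = 35 mm, Ī = 1 178 588 mm⁴.
Bore (subtracted): ⌀64, A = 3216.99 mm², y = 35 mm, Ī = 823 550 mm⁴.
By symmetry the centroid is at mid-height, ȳ = 35 mm.
All pieces are centred on the centroidal x-axis, so I = ΣĪ (holes subtracted) = 355 038 mm⁴.
Radius of gyration: k = √(I/A) = √(355 038 / 631.46) = 23.7118 mm.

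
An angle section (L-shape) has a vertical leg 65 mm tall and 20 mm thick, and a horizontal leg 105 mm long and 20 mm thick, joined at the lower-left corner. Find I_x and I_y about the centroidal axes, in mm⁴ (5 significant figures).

I_x ≈ 8.8731 × 10⁵ mm⁴, I_y ≈ 3.0973 × 10⁶ mm⁴

Decompose the section into non-overlapping parts with the origin at the bottom-left of its bounding rectangle.
Vertical leg: 20 × 65, A = 1 300 mm², y = 32.5 mm, Ī = 457708.3 mm⁴.
Horizontal leg (remainder): 85 × 20, A = 1 700 mm², y = 10 mm, Ī = 56666.67 mm⁴.
Centroid: ȳ = ΣA·y / ΣA = 19.75 mm.
Transfer each piece to the centroidal x-axis using Ī + A·d² with d = y − 19.75:
  vertical leg: d = 12.75 mm → contributes +669039.6 mm⁴
  horizontal leg (remainder): d = -9.75 mm → contributes +218272.9 mm⁴
Total I = 887312.5 mm⁴.
For the y-axis: x̄ = 39.75 mm.
Repeating about the centroidal y-axis gives I_y = 3 097 313 mm⁴.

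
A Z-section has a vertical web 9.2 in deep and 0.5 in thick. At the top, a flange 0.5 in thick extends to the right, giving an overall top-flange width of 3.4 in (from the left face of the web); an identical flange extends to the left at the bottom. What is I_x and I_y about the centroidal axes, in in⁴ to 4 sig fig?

I_x ≈ 87.38 in⁴, I_y ≈ 10.51 in⁴

Break the section into simple shapes (no overlaps), measuring from the bottom-left corner of the bounding box.
Web: 0.5 × 9.2, A = 4.6 in², y = 4.6 in, Ī = 32.4453 in⁴.
Top flange (beyond web): 2.9 × 0.5, A = 1.45 in², y = 8.95 in, Ī = 0.0302083 in⁴.
Bottom flange (beyond web): 2.9 × 0.5, A = 1.45 in², y = 0.25 in, Ī = 0.0302083 in⁴.
Centroid: ȳ = ΣA·y / ΣA = 4.6 in.
Transfer each piece to the centroidal x-axis using Ī + A·d² with d = y − 4.6:
  web: d = 0 in → contributes +32.4453 in⁴
  top flange (beyond web): d = 4.35 in → contributes +27.4678 in⁴
  bottom flange (beyond web): d = -4.35 in → contributes +27.4678 in⁴
Total I = 87.381 in⁴.
For the y-axis: x̄ = 3.15 in.
Repeating about the centroidal y-axis gives I_y = 10.5093 in⁴.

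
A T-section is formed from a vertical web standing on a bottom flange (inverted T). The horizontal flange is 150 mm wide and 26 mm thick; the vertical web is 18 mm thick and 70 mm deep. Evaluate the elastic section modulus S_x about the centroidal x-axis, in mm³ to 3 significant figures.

Decompose the section into non-overlapping parts with the origin at the bottom-left of its bounding rectangle.
Flange: 150 × 26, A = 3 900 mm², y = 13 mm, Ī = 219 700 mm⁴.
Web: 18 × 70, A = 1 260 mm², y = 61 mm, Ī = 514 500 mm⁴.
Centroid: ȳ = ΣA·y / ΣA = 24.721 mm.
Transfer each piece to the centroidal x-axis using Ī + A·d² with d = y − 24.721:
  flange: d = -11.721 mm → contributes +755 483 mm⁴
  web: d = 36.279 mm → contributes +2 172 875 mm⁴
Total I = 2 928 358 mm⁴.
Extreme fibre distance c = 71.279 mm; S = I/c = 41 083 mm³.

S_x ≈ 4.11 × 10⁴ mm³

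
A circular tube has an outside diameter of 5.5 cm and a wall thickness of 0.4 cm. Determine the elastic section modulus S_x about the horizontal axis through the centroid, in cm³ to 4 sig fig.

Decompose the section into non-overlapping parts with the origin at the bottom-left of its bounding rectangle.
Outer circle: ⌀5.5, A = 23.7583 cm², y = 2.75 cm, Ī = 44.918 cm⁴.
Bore (subtracted): ⌀4.7, A = 17.3494 cm², y = 2.75 cm, Ī = 23.9531 cm⁴.
By symmetry the centroid is at mid-height, ȳ = 2.75 cm.
All pieces are centred on the horizontal axis through the centroid, so I = ΣĪ (holes subtracted) = 20.9649 cm⁴.
Extreme fibre distance c = 2.75 cm; S = I/c = 7.62362 cm³.

S_x ≈ 7.624 cm³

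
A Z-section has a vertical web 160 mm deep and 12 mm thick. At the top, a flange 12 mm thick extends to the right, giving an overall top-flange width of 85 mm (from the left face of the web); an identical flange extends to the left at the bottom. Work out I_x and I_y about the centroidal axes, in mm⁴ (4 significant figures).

I_x ≈ 1.371 × 10⁷ mm⁴, I_y ≈ 3.966 × 10⁶ mm⁴

Split into non-overlapping primitives; take the origin at the lower-left of the bounding box.
Web: 12 × 160, A = 1 920 mm², y = 80 mm, Ī = 4 096 000 mm⁴.
Top flange (beyond web): 73 × 12, A = 876 mm², y = 154 mm, Ī = 10 512 mm⁴.
Bottom flange (beyond web): 73 × 12, A = 876 mm², y = 6 mm, Ī = 10 512 mm⁴.
Centroid: ȳ = ΣA·y / ΣA = 80 mm.
Transfer each piece to the centroidal x-axis using Ī + A·d² with d = y − 80:
  web: d = 0 mm → contributes +4 096 000 mm⁴
  top flange (beyond web): d = 74 mm → contributes +4 807 488 mm⁴
  bottom flange (beyond web): d = -74 mm → contributes +4 807 488 mm⁴
Total I = 13 710 976 mm⁴.
For the y-axis: x̄ = 79 mm.
Repeating about the centroidal y-axis gives I_y = 3 965 624 mm⁴.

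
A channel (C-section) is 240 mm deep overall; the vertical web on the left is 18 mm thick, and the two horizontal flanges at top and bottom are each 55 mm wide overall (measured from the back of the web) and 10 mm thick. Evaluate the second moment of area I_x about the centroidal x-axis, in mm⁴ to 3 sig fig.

Break the section into simple shapes (no overlaps), measuring from the bottom-left corner of the bounding box.
Web: 18 × 240, A = 4 320 mm², y = 120 mm, Ī = 20 736 000 mm⁴.
Top flange (beyond web): 37 × 10, A = 370 mm², y = 235 mm, Ī = 3083.3 mm⁴.
Bottom flange (beyond web): 37 × 10, A = 370 mm², y = 5 mm, Ī = 3083.3 mm⁴.
By symmetry the centroid is at mid-height, ȳ = 120 mm.
Transfer each piece to the centroidal x-axis using Ī + A·d² with d = y − 120:
  web: d = 0 mm → contributes +20 736 000 mm⁴
  top flange (beyond web): d = 115 mm → contributes +4 896 333 mm⁴
  bottom flange (beyond web): d = -115 mm → contributes +4 896 333 mm⁴
Total I = 30 528 667 mm⁴.

I_x ≈ 3.05 × 10⁷ mm⁴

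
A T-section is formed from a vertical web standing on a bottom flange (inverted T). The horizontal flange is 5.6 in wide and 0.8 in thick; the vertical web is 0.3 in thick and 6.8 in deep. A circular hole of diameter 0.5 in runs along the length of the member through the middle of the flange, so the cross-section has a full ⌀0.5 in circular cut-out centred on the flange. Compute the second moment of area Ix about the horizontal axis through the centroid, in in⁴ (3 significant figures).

Decompose the section into non-overlapping parts with the origin at the bottom-left of its bounding rectangle.
Flange: 5.6 × 0.8, A = 4.48 in², y = 0.4 in, Ī = 0.23893 in⁴.
Web: 0.3 × 6.8, A = 2.04 in², y = 4.2 in, Ī = 7.8608 in⁴.
Hole (subtracted): ⌀0.5, A = 0.19635 in², y = 0.4 in, Ī = 0.003068 in⁴.
Centroid: ȳ = ΣA·y / ΣA = 1.6259 in.
Transfer each piece to the horizontal axis through the centroid using Ī + A·d² with d = y − 1.6259:
  flange: d = -1.2259 in → contributes +6.9713 in⁴
  web: d = 2.5741 in → contributes +21.378 in⁴
  hole: d = -1.2259 in → contributes −0.29814 in⁴
Total I = 28.051 in⁴.

Ix ≈ 28.1 in⁴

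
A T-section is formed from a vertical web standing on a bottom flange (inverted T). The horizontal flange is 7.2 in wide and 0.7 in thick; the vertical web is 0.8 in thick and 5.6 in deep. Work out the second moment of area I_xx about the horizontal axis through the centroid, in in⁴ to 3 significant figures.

I_xx ≈ 35.4 in⁴

Split into non-overlapping primitives; take the origin at the lower-left of the bounding box.
Flange: 7.2 × 0.7, A = 5.04 in², y = 0.35 in, Ī = 0.2058 in⁴.
Web: 0.8 × 5.6, A = 4.48 in², y = 3.5 in, Ī = 11.708 in⁴.
Centroid: ȳ = ΣA·y / ΣA = 1.8324 in.
Transfer each piece to the horizontal axis through the centroid using Ī + A·d² with d = y − 1.8324:
  flange: d = -1.4824 in → contributes +11.281 in⁴
  web: d = 1.6676 in → contributes +24.167 in⁴
Total I = 35.447 in⁴.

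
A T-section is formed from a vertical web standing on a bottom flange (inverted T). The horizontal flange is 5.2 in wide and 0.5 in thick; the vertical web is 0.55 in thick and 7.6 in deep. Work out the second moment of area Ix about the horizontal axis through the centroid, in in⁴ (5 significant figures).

Decompose the section into non-overlapping parts with the origin at the bottom-left of its bounding rectangle.
Flange: 5.2 × 0.5, A = 2.6 in², y = 0.25 in, Ī = 0.05416667 in⁴.
Web: 0.55 × 7.6, A = 4.18 in², y = 4.3 in, Ī = 20.11973 in⁴.
Centroid: ȳ = ΣA·y / ΣA = 2.746903 in.
Transfer each piece to the horizontal axis through the centroid using Ī + A·d² with d = y − 2.746903:
  flange: d = -2.496903 in → contributes +16.26393 in⁴
  web: d = 1.553097 in → contributes +30.20236 in⁴
Total I = 46.46628 in⁴.

Ix ≈ 46.466 in⁴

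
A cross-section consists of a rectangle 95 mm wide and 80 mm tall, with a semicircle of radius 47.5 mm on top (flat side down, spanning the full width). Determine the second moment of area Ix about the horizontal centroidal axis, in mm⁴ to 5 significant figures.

Treat the section as a set of non-overlapping primitives; coordinates are from the bounding-box lower-left.
Rectangular body: 95 × 80, A = 7 600 mm², y = 40 mm, Ī = 4 053 333 mm⁴.
Semicircular cap: semicircle r = 47.5, A = 3544.109 mm², y = 100.1596 mm, Ī = 558735.8 mm⁴.
Centroid: ȳ = ΣA·y / ΣA = 59.13229 mm.
Transfer each piece to the horizontal centroidal axis using Ī + A·d² with d = y − 59.13229:
  rectangular body: d = -19.13229 mm → contributes +6 835 271 mm⁴
  semicircular cap: d = 41.02734 mm → contributes +6 524 332 mm⁴
Total I = 13 359 602 mm⁴.

Ix ≈ 1.3360 × 10⁷ mm⁴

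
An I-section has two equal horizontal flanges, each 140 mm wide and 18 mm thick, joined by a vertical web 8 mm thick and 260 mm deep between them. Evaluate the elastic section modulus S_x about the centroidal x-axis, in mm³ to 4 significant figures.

S_x ≈ 7.380 × 10⁵ mm³

Decompose the section into non-overlapping parts with the origin at the bottom-left of its bounding rectangle.
Bottom flange: 140 × 18, A = 2 520 mm², y = 9 mm, Ī = 68 040 mm⁴.
Web: 8 × 260, A = 2 080 mm², y = 148 mm, Ī = 11 717 333 mm⁴.
Top flange: 140 × 18, A = 2 520 mm², y = 287 mm, Ī = 68 040 mm⁴.
By symmetry the centroid is at mid-height, ȳ = 148 mm.
Transfer each piece to the centroidal x-axis using Ī + A·d² with d = y − 148:
  bottom flange: d = -139 mm → contributes +48 756 960 mm⁴
  web: d = 0 mm → contributes +11 717 333 mm⁴
  top flange: d = 139 mm → contributes +48 756 960 mm⁴
Total I = 109 231 253 mm⁴.
Extreme fibre distance c = 148 mm; S = I/c = 738 049 mm³.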